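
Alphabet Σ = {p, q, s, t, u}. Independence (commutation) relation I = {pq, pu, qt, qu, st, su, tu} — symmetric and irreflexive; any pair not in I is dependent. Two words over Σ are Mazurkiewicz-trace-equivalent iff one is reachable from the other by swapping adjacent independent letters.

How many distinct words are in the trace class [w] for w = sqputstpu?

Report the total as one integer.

piece 0:s — minimal
piece 1:q rests on {0:s}
piece 2:p rests on {0:s}
piece 3:u — minimal
piece 4:t rests on {2:p}
piece 5:s rests on {1:q, 2:p}
piece 6:t rests on {4:t}
piece 7:p rests on {5:s, 6:t}
piece 8:u rests on {3:u}
minimal pieces: {0:s, 3:u}
ways to finish when only these pieces remain (= sum over removing one remaining piece with nothing left below it):
  1 left: {7}→1  {8}→1
  2 left: {3,8}→1  {5,7}→1  {6,7}→1  {7,8}→2
  3 left: {1,5,7}→1  {3,7,8}→3  {4,6,7}→1  {5,6,7}→2  {5,7,8}→3  {6,7,8}→3
  4 left: {1,5,6,7}→3  {1,5,7,8}→4  {3,5,7,8}→6  {3,6,7,8}→6  {4,5,6,7}→3  {4,6,7,8}→4  {5,6,7,8}→8
  5 left: {1,3,5,7,8}→10  {1,4,5,6,7}→6  {1,5,6,7,8}→15  {2,4,5,6,7}→3  {3,4,6,7,8}→10  {3,5,6,7,8}→20  {4,5,6,7,8}→15
  6 left: {1,2,4,5,6,7}→9  {1,3,5,6,7,8}→45  {1,4,5,6,7,8}→36  {2,4,5,6,7,8}→18  {3,4,5,6,7,8}→45
  7 left: {0,1,2,4,5,6,7}→9  {1,2,4,5,6,7,8}→63  {1,3,4,5,6,7,8}→126  {2,3,4,5,6,7,8}→63
  placing 0:s first → 252 extensions
  placing 3:u first → 72 extensions
total linear extensions = 324

324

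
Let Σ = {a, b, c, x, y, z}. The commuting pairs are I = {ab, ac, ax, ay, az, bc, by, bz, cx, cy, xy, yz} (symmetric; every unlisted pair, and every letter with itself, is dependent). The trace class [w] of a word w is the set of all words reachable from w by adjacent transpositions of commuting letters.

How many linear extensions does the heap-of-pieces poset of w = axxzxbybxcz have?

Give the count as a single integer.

550

0(a) covers ∅
1(x) covers ∅
2(x) covers 1:x
3(z) covers 2:x
4(x) covers 3:z
5(b) covers 4:x
6(y) covers ∅
7(b) covers 5:b
8(x) covers 7:b
9(c) covers 3:z
10(z) covers 8:x, 9:c
floor of heap: 0:a, 1:x, 6:y
completions by unplaced set U, small U first (add the entries for U minus each lowest piece of U):
  |U|=1: {0}:1  {6}:1  {10}:1
  |U|=2: {0,6}:2  {0,10}:2  {6,10}:2  {8,10}:1  {9,10}:1
  |U|=3: {0,6,10}:6  {0,8,10}:3  {0,9,10}:3  {6,8,10}:3  {6,9,10}:3  {7,8,10}:1  {8,9,10}:2
  |U|=4: {0,6,8,10}:12  {0,6,9,10}:12  {0,7,8,10}:4  {0,8,9,10}:8  {5,7,8,10}:1  {6,7,8,10}:4  {6,8,9,10}:8  {7,8,9,10}:3
  |U|=5: {0,5,7,8,10}:5  {0,6,7,8,10}:20  {0,6,8,9,10}:40  {0,7,8,9,10}:15  {4,5,7,8,10}:1  {5,6,7,8,10}:5  {5,7,8,9,10}:4  {6,7,8,9,10}:15
  |U|=6: {0,4,5,7,8,10}:6  {0,5,6,7,8,10}:30  {0,5,7,8,9,10}:24  {0,6,7,8,9,10}:90  {4,5,6,7,8,10}:6  {4,5,7,8,9,10}:5  {5,6,7,8,9,10}:24
  |U|=7: {0,4,5,6,7,8,10}:42  {0,4,5,7,8,9,10}:35  {0,5,6,7,8,9,10}:168  {3,4,5,7,8,9,10}:5  {4,5,6,7,8,9,10}:35
  |U|=8: {0,3,4,5,7,8,9,10}:40  {0,4,5,6,7,8,9,10}:280  {2,3,4,5,7,8,9,10}:5  {3,4,5,6,7,8,9,10}:40
  |U|=9: {0,2,3,4,5,7,8,9,10}:45  {0,3,4,5,6,7,8,9,10}:360  {1,2,3,4,5,7,8,9,10}:5  {2,3,4,5,6,7,8,9,10}:45
  start at 0(a): 50
  start at 1(x): 450
  start at 6(y): 50
sum over floor = 550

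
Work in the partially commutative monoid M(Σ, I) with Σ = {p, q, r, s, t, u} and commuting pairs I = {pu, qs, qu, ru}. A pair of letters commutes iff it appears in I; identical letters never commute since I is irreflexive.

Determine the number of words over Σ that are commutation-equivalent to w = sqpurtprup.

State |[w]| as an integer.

28

0(s) covers ∅
1(q) covers ∅
2(p) covers 0:s, 1:q
3(u) covers 0:s
4(r) covers 2:p
5(t) covers 3:u, 4:r
6(p) covers 5:t
7(r) covers 6:p
8(u) covers 5:t
9(p) covers 7:r
floor of heap: 0:s, 1:q
completions by unplaced set U, small U first (add the entries for U minus each lowest piece of U):
  |U|=1: {8}:1  {9}:1
  |U|=2: {7,9}:1  {8,9}:2
  |U|=3: {6,7,9}:1  {7,8,9}:3
  |U|=4: {6,7,8,9}:4
  |U|=5: {5,6,7,8,9}:4
  |U|=6: {3,5,6,7,8,9}:4  {4,5,6,7,8,9}:4
  |U|=7: {2,4,5,6,7,8,9}:4  {3,4,5,6,7,8,9}:8
  |U|=8: {1,2,4,5,6,7,8,9}:4  {2,3,4,5,6,7,8,9}:12
  start at 0(s): 16
  start at 1(q): 12
sum over floor = 28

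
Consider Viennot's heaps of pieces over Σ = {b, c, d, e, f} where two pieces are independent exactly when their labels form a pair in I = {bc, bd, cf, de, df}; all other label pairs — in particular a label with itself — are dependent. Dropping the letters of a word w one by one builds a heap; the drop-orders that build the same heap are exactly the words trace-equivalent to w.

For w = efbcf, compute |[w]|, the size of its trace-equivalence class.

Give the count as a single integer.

drop 0:e onto floor
drop 1:f onto {0:e}
drop 2:b onto {1:f}
drop 3:c onto {0:e}
drop 4:f onto {2:b}
ground layer = {0:e}
drop-orders for the pieces not yet dropped (sum over which currently-grounded one goes next):
  1 to go: {3} 1  {4} 1
  2 to go: {2,4} 1  {3,4} 2
  3 to go: {1,2,4} 1  {2,3,4} 3
  if 0:e drops first: 4 orders

4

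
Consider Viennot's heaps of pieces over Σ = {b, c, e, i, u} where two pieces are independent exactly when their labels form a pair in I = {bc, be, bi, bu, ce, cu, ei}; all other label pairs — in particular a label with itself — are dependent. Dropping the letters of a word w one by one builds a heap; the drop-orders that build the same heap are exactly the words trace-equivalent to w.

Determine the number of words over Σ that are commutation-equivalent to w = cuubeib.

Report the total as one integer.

147

#0=c has no predecessor
#1=u has no predecessor
#2=u depends on [1:u]
#3=b has no predecessor
#4=e depends on [2:u]
#5=i depends on [0:c, 2:u]
#6=b depends on [3:b]
sources: [0:c, 1:u, 3:b]
N(rest) = Σ N(rest − s) over sources s of rest; N(one piece) = 1:
  size 1 → [4]=1  [5]=1  [6]=1
  size 2 → [0,5]=1  [3,6]=1  [4,5]=2  [4,6]=2  [5,6]=2
  size 3 → [0,4,5]=3  [0,5,6]=3  [2,4,5]=2  [3,4,6]=3  [3,5,6]=3  [4,5,6]=6
  size 4 → [0,2,4,5]=5  [0,3,5,6]=6  [0,4,5,6]=12  [1,2,4,5]=2  [2,4,5,6]=8  [3,4,5,6]=12
  size 5 → [0,1,2,4,5]=7  [0,2,4,5,6]=25  [0,3,4,5,6]=30  [1,2,4,5,6]=10  [2,3,4,5,6]=20
  first=0(c) contributes 30
  first=1(u) contributes 75
  first=3(b) contributes 42
|[w]| = 147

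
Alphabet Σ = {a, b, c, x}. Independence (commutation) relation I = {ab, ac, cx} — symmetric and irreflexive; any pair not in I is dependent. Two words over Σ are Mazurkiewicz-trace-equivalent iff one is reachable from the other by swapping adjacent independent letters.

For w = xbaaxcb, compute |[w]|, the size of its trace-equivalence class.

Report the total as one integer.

#0=x has no predecessor
#1=b depends on [0:x]
#2=a depends on [0:x]
#3=a depends on [2:a]
#4=x depends on [1:b, 3:a]
#5=c depends on [1:b]
#6=b depends on [4:x, 5:c]
sources: [0:x]
N(rest) = Σ N(rest − s) over sources s of rest; N(one piece) = 1:
  size 1 → [6]=1
  size 2 → [4,6]=1  [5,6]=1
  size 3 → [3,4,6]=1  [4,5,6]=2
  size 4 → [1,4,5,6]=2  [2,3,4,6]=1  [3,4,5,6]=3
  size 5 → [1,3,4,5,6]=5  [2,3,4,5,6]=4
  first=0(x) contributes 9

9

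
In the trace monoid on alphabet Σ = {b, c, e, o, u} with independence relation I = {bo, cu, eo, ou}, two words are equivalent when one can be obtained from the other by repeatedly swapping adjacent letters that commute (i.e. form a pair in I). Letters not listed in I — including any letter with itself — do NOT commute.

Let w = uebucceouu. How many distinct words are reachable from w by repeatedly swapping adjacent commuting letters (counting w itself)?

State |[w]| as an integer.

13

#0=u has no predecessor
#1=e depends on [0:u]
#2=b depends on [1:e]
#3=u depends on [2:b]
#4=c depends on [2:b]
#5=c depends on [4:c]
#6=e depends on [3:u, 5:c]
#7=o depends on [5:c]
#8=u depends on [6:e]
#9=u depends on [8:u]
sources: [0:u]
N(rest) = Σ N(rest − s) over sources s of rest; N(one piece) = 1:
  size 1 → [7]=1  [9]=1
  size 2 → [7,9]=2  [8,9]=1
  size 3 → [6,8,9]=1  [7,8,9]=3
  size 4 → [3,6,8,9]=1  [6,7,8,9]=4
  size 5 → [3,6,7,8,9]=5  [5,6,7,8,9]=4
  size 6 → [3,5,6,7,8,9]=9  [4,5,6,7,8,9]=4
  size 7 → [3,4,5,6,7,8,9]=13
  size 8 → [2,3,4,5,6,7,8,9]=13
  first=0(u) contributes 13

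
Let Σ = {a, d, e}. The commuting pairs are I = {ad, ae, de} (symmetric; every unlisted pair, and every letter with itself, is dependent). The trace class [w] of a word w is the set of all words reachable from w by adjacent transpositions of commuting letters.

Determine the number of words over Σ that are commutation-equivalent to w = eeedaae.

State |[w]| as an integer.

piece 0:e — minimal
piece 1:e rests on {0:e}
piece 2:e rests on {1:e}
piece 3:d — minimal
piece 4:a — minimal
piece 5:a rests on {4:a}
piece 6:e rests on {2:e}
minimal pieces: {0:e, 3:d, 4:a}
ways to finish when only these pieces remain (= sum over removing one remaining piece with nothing left below it):
  1 left: {3}→1  {5}→1  {6}→1
  2 left: {2,6}→1  {3,5}→2  {3,6}→2  {4,5}→1  {5,6}→2
  3 left: {1,2,6}→1  {2,3,6}→3  {2,5,6}→3  {3,4,5}→3  {3,5,6}→6  {4,5,6}→3
  4 left: {0,1,2,6}→1  {1,2,3,6}→4  {1,2,5,6}→4  {2,3,5,6}→12  {2,4,5,6}→6  {3,4,5,6}→12
  5 left: {0,1,2,3,6}→5  {0,1,2,5,6}→5  {1,2,3,5,6}→20  {1,2,4,5,6}→10  {2,3,4,5,6}→30
  placing 0:e first → 60 extensions
  placing 3:d first → 15 extensions
  placing 4:a first → 30 extensions
total linear extensions = 105

105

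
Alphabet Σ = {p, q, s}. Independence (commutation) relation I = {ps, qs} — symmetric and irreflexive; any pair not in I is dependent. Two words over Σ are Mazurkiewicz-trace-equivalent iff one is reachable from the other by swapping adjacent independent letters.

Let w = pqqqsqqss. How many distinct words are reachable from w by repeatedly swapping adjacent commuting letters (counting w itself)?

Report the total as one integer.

84

#0=p has no predecessor
#1=q depends on [0:p]
#2=q depends on [1:q]
#3=q depends on [2:q]
#4=s has no predecessor
#5=q depends on [3:q]
#6=q depends on [5:q]
#7=s depends on [4:s]
#8=s depends on [7:s]
sources: [0:p, 4:s]
N(rest) = Σ N(rest − s) over sources s of rest; N(one piece) = 1:
  size 1 → [6]=1  [8]=1
  size 2 → [5,6]=1  [6,8]=2  [7,8]=1
  size 3 → [3,5,6]=1  [4,7,8]=1  [5,6,8]=3  [6,7,8]=3
  size 4 → [2,3,5,6]=1  [3,5,6,8]=4  [4,6,7,8]=4  [5,6,7,8]=6
  size 5 → [1,2,3,5,6]=1  [2,3,5,6,8]=5  [3,5,6,7,8]=10  [4,5,6,7,8]=10
  size 6 → [0,1,2,3,5,6]=1  [1,2,3,5,6,8]=6  [2,3,5,6,7,8]=15  [3,4,5,6,7,8]=20
  size 7 → [0,1,2,3,5,6,8]=7  [1,2,3,5,6,7,8]=21  [2,3,4,5,6,7,8]=35
  first=0(p) contributes 56
  first=4(s) contributes 28
|[w]| = 84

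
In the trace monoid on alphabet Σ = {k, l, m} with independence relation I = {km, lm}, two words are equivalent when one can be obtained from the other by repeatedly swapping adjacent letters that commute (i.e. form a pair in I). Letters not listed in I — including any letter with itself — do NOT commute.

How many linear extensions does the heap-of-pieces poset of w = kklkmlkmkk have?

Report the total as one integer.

45

0(k) covers ∅
1(k) covers 0:k
2(l) covers 1:k
3(k) covers 2:l
4(m) covers ∅
5(l) covers 3:k
6(k) covers 5:l
7(m) covers 4:m
8(k) covers 6:k
9(k) covers 8:k
floor of heap: 0:k, 4:m
completions by unplaced set U, small U first (add the entries for U minus each lowest piece of U):
  |U|=1: {7}:1  {9}:1
  |U|=2: {4,7}:1  {7,9}:2  {8,9}:1
  |U|=3: {4,7,9}:3  {6,8,9}:1  {7,8,9}:3
  |U|=4: {4,7,8,9}:6  {5,6,8,9}:1  {6,7,8,9}:4
  |U|=5: {3,5,6,8,9}:1  {4,6,7,8,9}:10  {5,6,7,8,9}:5
  |U|=6: {2,3,5,6,8,9}:1  {3,5,6,7,8,9}:6  {4,5,6,7,8,9}:15
  |U|=7: {1,2,3,5,6,8,9}:1  {2,3,5,6,7,8,9}:7  {3,4,5,6,7,8,9}:21
  |U|=8: {0,1,2,3,5,6,8,9}:1  {1,2,3,5,6,7,8,9}:8  {2,3,4,5,6,7,8,9}:28
  start at 0(k): 36
  start at 4(m): 9
sum over floor = 45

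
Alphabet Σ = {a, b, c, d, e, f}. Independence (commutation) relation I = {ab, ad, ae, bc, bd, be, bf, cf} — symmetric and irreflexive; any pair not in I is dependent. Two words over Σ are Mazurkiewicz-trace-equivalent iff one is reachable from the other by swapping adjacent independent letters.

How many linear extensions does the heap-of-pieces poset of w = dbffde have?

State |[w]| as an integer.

6

#0=d has no predecessor
#1=b has no predecessor
#2=f depends on [0:d]
#3=f depends on [2:f]
#4=d depends on [3:f]
#5=e depends on [4:d]
sources: [0:d, 1:b]
N(rest) = Σ N(rest − s) over sources s of rest; N(one piece) = 1:
  size 1 → [1]=1  [5]=1
  size 2 → [1,5]=2  [4,5]=1
  size 3 → [1,4,5]=3  [3,4,5]=1
  size 4 → [1,3,4,5]=4  [2,3,4,5]=1
  first=0(d) contributes 5
  first=1(b) contributes 1
|[w]| = 6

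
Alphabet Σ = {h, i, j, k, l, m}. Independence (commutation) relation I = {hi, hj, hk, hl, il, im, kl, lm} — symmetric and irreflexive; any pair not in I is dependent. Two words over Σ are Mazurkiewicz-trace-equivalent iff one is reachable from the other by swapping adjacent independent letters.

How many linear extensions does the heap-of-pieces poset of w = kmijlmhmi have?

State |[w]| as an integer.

40

#0=k has no predecessor
#1=m depends on [0:k]
#2=i depends on [0:k]
#3=j depends on [1:m, 2:i]
#4=l depends on [3:j]
#5=m depends on [3:j]
#6=h depends on [5:m]
#7=m depends on [6:h]
#8=i depends on [3:j]
sources: [0:k]
N(rest) = Σ N(rest − s) over sources s of rest; N(one piece) = 1:
  size 1 → [4]=1  [7]=1  [8]=1
  size 2 → [4,7]=2  [4,8]=2  [6,7]=1  [7,8]=2
  size 3 → [4,6,7]=3  [4,7,8]=6  [5,6,7]=1  [6,7,8]=3
  size 4 → [4,5,6,7]=4  [4,6,7,8]=12  [5,6,7,8]=4
  size 5 → [4,5,6,7,8]=20
  size 6 → [3,4,5,6,7,8]=20
  size 7 → [1,3,4,5,6,7,8]=20  [2,3,4,5,6,7,8]=20
  first=0(k) contributes 40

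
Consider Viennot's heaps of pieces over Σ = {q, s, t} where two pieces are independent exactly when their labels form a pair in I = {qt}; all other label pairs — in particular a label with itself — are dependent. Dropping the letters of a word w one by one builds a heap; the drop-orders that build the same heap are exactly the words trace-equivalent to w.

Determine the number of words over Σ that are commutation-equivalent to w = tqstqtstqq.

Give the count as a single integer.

0(t) covers ∅
1(q) covers ∅
2(s) covers 0:t, 1:q
3(t) covers 2:s
4(q) covers 2:s
5(t) covers 3:t
6(s) covers 4:q, 5:t
7(t) covers 6:s
8(q) covers 6:s
9(q) covers 8:q
floor of heap: 0:t, 1:q
completions by unplaced set U, small U first (add the entries for U minus each lowest piece of U):
  |U|=1: {7}:1  {9}:1
  |U|=2: {7,9}:2  {8,9}:1
  |U|=3: {7,8,9}:3
  |U|=4: {6,7,8,9}:3
  |U|=5: {4,6,7,8,9}:3  {5,6,7,8,9}:3
  |U|=6: {3,5,6,7,8,9}:3  {4,5,6,7,8,9}:6
  |U|=7: {3,4,5,6,7,8,9}:9
  |U|=8: {2,3,4,5,6,7,8,9}:9
  start at 0(t): 9
  start at 1(q): 9
sum over floor = 18

18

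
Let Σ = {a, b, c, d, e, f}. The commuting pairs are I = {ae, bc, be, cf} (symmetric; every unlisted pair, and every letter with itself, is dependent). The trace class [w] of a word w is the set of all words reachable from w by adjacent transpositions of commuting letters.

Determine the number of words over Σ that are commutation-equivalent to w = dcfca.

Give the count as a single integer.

3

0(d) covers ∅
1(c) covers 0:d
2(f) covers 0:d
3(c) covers 1:c
4(a) covers 2:f, 3:c
floor of heap: 0:d
completions by unplaced set U, small U first (add the entries for U minus each lowest piece of U):
  |U|=1: {4}:1
  |U|=2: {2,4}:1  {3,4}:1
  |U|=3: {1,3,4}:1  {2,3,4}:2
  start at 0(d): 3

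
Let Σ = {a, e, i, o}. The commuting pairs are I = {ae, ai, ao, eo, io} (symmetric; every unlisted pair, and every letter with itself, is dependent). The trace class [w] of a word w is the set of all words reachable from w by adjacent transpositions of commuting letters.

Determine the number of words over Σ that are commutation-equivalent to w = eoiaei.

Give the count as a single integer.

30

piece 0:e — minimal
piece 1:o — minimal
piece 2:i rests on {0:e}
piece 3:a — minimal
piece 4:e rests on {2:i}
piece 5:i rests on {4:e}
minimal pieces: {0:e, 1:o, 3:a}
ways to finish when only these pieces remain (= sum over removing one remaining piece with nothing left below it):
  1 left: {1}→1  {3}→1  {5}→1
  2 left: {1,3}→2  {1,5}→2  {3,5}→2  {4,5}→1
  3 left: {1,3,5}→6  {1,4,5}→3  {2,4,5}→1  {3,4,5}→3
  4 left: {0,2,4,5}→1  {1,2,4,5}→4  {1,3,4,5}→12  {2,3,4,5}→4
  placing 0:e first → 20 extensions
  placing 1:o first → 5 extensions
  placing 3:a first → 5 extensions
total linear extensions = 30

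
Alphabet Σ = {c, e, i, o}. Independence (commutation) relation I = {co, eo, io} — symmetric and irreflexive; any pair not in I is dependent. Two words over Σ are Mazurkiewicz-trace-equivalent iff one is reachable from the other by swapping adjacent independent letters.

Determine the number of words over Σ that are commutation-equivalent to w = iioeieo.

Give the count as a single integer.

0(i) covers ∅
1(i) covers 0:i
2(o) covers ∅
3(e) covers 1:i
4(i) covers 3:e
5(e) covers 4:i
6(o) covers 2:o
floor of heap: 0:i, 2:o
completions by unplaced set U, small U first (add the entries for U minus each lowest piece of U):
  |U|=1: {5}:1  {6}:1
  |U|=2: {2,6}:1  {4,5}:1  {5,6}:2
  |U|=3: {2,5,6}:3  {3,4,5}:1  {4,5,6}:3
  |U|=4: {1,3,4,5}:1  {2,4,5,6}:6  {3,4,5,6}:4
  |U|=5: {0,1,3,4,5}:1  {1,3,4,5,6}:5  {2,3,4,5,6}:10
  start at 0(i): 15
  start at 2(o): 6
sum over floor = 21

21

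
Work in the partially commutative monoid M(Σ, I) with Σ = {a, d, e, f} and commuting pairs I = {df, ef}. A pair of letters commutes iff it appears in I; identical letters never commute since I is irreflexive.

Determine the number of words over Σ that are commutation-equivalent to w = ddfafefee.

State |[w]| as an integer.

30

drop 0:d onto floor
drop 1:d onto {0:d}
drop 2:f onto floor
drop 3:a onto {1:d, 2:f}
drop 4:f onto {3:a}
drop 5:e onto {3:a}
drop 6:f onto {4:f}
drop 7:e onto {5:e}
drop 8:e onto {7:e}
ground layer = {0:d, 2:f}
drop-orders for the pieces not yet dropped (sum over which currently-grounded one goes next):
  1 to go: {6} 1  {8} 1
  2 to go: {4,6} 1  {6,8} 2  {7,8} 1
  3 to go: {4,6,8} 3  {5,7,8} 1  {6,7,8} 3
  4 to go: {4,6,7,8} 6  {5,6,7,8} 4
  5 to go: {4,5,6,7,8} 10
  6 to go: {3,4,5,6,7,8} 10
  7 to go: {1,3,4,5,6,7,8} 10  {2,3,4,5,6,7,8} 10
  if 0:d drops first: 20 orders
  if 2:f drops first: 10 orders
heap linearizations: 30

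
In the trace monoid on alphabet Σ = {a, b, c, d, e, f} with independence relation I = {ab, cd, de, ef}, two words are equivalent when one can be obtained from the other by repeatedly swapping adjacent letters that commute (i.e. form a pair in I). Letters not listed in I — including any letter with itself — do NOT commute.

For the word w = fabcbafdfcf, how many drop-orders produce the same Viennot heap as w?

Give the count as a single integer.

4

drop 0:f onto floor
drop 1:a onto {0:f}
drop 2:b onto {0:f}
drop 3:c onto {1:a, 2:b}
drop 4:b onto {3:c}
drop 5:a onto {3:c}
drop 6:f onto {4:b, 5:a}
drop 7:d onto {6:f}
drop 8:f onto {7:d}
drop 9:c onto {8:f}
drop 10:f onto {9:c}
ground layer = {0:f}
drop-orders for the pieces not yet dropped (sum over which currently-grounded one goes next):
  1 to go: {10} 1
  2 to go: {9,10} 1
  3 to go: {8,9,10} 1
  4 to go: {7,8,9,10} 1
  5 to go: {6,7,8,9,10} 1
  6 to go: {4,6,7,8,9,10} 1  {5,6,7,8,9,10} 1
  7 to go: {4,5,6,7,8,9,10} 2
  8 to go: {3,4,5,6,7,8,9,10} 2
  9 to go: {1,3,4,5,6,7,8,9,10} 2  {2,3,4,5,6,7,8,9,10} 2
  if 0:f drops first: 4 orders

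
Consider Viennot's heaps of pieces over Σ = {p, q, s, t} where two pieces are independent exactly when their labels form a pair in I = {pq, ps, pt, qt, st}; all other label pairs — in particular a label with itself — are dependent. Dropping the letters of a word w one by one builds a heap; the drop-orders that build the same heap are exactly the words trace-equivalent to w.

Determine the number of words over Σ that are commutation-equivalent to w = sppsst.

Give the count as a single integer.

60

piece 0:s — minimal
piece 1:p — minimal
piece 2:p rests on {1:p}
piece 3:s rests on {0:s}
piece 4:s rests on {3:s}
piece 5:t — minimal
minimal pieces: {0:s, 1:p, 5:t}
ways to finish when only these pieces remain (= sum over removing one remaining piece with nothing left below it):
  1 left: {2}→1  {4}→1  {5}→1
  2 left: {1,2}→1  {2,4}→2  {2,5}→2  {3,4}→1  {4,5}→2
  3 left: {0,3,4}→1  {1,2,4}→3  {1,2,5}→3  {2,3,4}→3  {2,4,5}→6  {3,4,5}→3
  4 left: {0,2,3,4}→4  {0,3,4,5}→4  {1,2,3,4}→6  {1,2,4,5}→12  {2,3,4,5}→12
  placing 0:s first → 30 extensions
  placing 1:p first → 20 extensions
  placing 5:t first → 10 extensions
total linear extensions = 60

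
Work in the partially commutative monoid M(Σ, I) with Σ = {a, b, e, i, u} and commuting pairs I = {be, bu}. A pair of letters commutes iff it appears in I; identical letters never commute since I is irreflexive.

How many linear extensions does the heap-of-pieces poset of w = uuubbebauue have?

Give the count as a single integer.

piece 0:u — minimal
piece 1:u rests on {0:u}
piece 2:u rests on {1:u}
piece 3:b — minimal
piece 4:b rests on {3:b}
piece 5:e rests on {2:u}
piece 6:b rests on {4:b}
piece 7:a rests on {5:e, 6:b}
piece 8:u rests on {7:a}
piece 9:u rests on {8:u}
piece 10:e rests on {9:u}
minimal pieces: {0:u, 3:b}
ways to finish when only these pieces remain (= sum over removing one remaining piece with nothing left below it):
  1 left: {10}→1
  2 left: {9,10}→1
  3 left: {8,9,10}→1
  4 left: {7,8,9,10}→1
  5 left: {5,7,8,9,10}→1  {6,7,8,9,10}→1
  6 left: {2,5,7,8,9,10}→1  {4,6,7,8,9,10}→1  {5,6,7,8,9,10}→2
  7 left: {1,2,5,7,8,9,10}→1  {2,5,6,7,8,9,10}→3  {3,4,6,7,8,9,10}→1  {4,5,6,7,8,9,10}→3
  8 left: {0,1,2,5,7,8,9,10}→1  {1,2,5,6,7,8,9,10}→4  {2,4,5,6,7,8,9,10}→6  {3,4,5,6,7,8,9,10}→4
  9 left: {0,1,2,5,6,7,8,9,10}→5  {1,2,4,5,6,7,8,9,10}→10  {2,3,4,5,6,7,8,9,10}→10
  placing 0:u first → 20 extensions
  placing 3:b first → 15 extensions
total linear extensions = 35

35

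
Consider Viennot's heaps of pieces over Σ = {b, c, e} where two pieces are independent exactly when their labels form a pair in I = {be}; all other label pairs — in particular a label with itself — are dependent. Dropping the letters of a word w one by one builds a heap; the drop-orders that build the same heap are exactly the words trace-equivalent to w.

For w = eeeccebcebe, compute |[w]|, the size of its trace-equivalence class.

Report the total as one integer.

0(e) covers ∅
1(e) covers 0:e
2(e) covers 1:e
3(c) covers 2:e
4(c) covers 3:c
5(e) covers 4:c
6(b) covers 4:c
7(c) covers 5:e, 6:b
8(e) covers 7:c
9(b) covers 7:c
10(e) covers 8:e
floor of heap: 0:e
completions by unplaced set U, small U first (add the entries for U minus each lowest piece of U):
  |U|=1: {9}:1  {10}:1
  |U|=2: {8,10}:1  {9,10}:2
  |U|=3: {8,9,10}:3
  |U|=4: {7,8,9,10}:3
  |U|=5: {5,7,8,9,10}:3  {6,7,8,9,10}:3
  |U|=6: {5,6,7,8,9,10}:6
  |U|=7: {4,5,6,7,8,9,10}:6
  |U|=8: {3,4,5,6,7,8,9,10}:6
  |U|=9: {2,3,4,5,6,7,8,9,10}:6
  start at 0(e): 6

6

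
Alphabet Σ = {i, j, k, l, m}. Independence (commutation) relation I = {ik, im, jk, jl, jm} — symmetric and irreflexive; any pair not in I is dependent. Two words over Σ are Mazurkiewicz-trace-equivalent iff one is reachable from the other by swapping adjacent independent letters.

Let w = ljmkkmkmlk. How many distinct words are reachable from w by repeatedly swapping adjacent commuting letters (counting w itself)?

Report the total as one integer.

#0=l has no predecessor
#1=j has no predecessor
#2=m depends on [0:l]
#3=k depends on [2:m]
#4=k depends on [3:k]
#5=m depends on [4:k]
#6=k depends on [5:m]
#7=m depends on [6:k]
#8=l depends on [7:m]
#9=k depends on [8:l]
sources: [0:l, 1:j]
N(rest) = Σ N(rest − s) over sources s of rest; N(one piece) = 1:
  size 1 → [1]=1  [9]=1
  size 2 → [1,9]=2  [8,9]=1
  size 3 → [1,8,9]=3  [7,8,9]=1
  size 4 → [1,7,8,9]=4  [6,7,8,9]=1
  size 5 → [1,6,7,8,9]=5  [5,6,7,8,9]=1
  size 6 → [1,5,6,7,8,9]=6  [4,5,6,7,8,9]=1
  size 7 → [1,4,5,6,7,8,9]=7  [3,4,5,6,7,8,9]=1
  size 8 → [1,3,4,5,6,7,8,9]=8  [2,3,4,5,6,7,8,9]=1
  first=0(l) contributes 9
  first=1(j) contributes 1
|[w]| = 10

10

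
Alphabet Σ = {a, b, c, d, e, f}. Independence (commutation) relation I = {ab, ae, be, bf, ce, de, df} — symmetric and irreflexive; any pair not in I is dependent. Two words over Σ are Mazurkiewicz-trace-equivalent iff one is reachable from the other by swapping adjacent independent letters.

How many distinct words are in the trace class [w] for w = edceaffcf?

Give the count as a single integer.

10

drop 0:e onto floor
drop 1:d onto floor
drop 2:c onto {1:d}
drop 3:e onto {0:e}
drop 4:a onto {2:c}
drop 5:f onto {3:e, 4:a}
drop 6:f onto {5:f}
drop 7:c onto {6:f}
drop 8:f onto {7:c}
ground layer = {0:e, 1:d}
drop-orders for the pieces not yet dropped (sum over which currently-grounded one goes next):
  1 to go: {8} 1
  2 to go: {7,8} 1
  3 to go: {6,7,8} 1
  4 to go: {5,6,7,8} 1
  5 to go: {3,5,6,7,8} 1  {4,5,6,7,8} 1
  6 to go: {0,3,5,6,7,8} 1  {2,4,5,6,7,8} 1  {3,4,5,6,7,8} 2
  7 to go: {0,3,4,5,6,7,8} 3  {1,2,4,5,6,7,8} 1  {2,3,4,5,6,7,8} 3
  if 0:e drops first: 4 orders
  if 1:d drops first: 6 orders
heap linearizations: 10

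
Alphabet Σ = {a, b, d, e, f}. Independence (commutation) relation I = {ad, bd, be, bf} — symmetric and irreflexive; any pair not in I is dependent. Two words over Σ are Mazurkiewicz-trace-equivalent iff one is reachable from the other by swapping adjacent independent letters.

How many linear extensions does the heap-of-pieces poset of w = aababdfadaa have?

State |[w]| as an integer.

#0=a has no predecessor
#1=a depends on [0:a]
#2=b depends on [1:a]
#3=a depends on [2:b]
#4=b depends on [3:a]
#5=d has no predecessor
#6=f depends on [3:a, 5:d]
#7=a depends on [4:b, 6:f]
#8=d depends on [6:f]
#9=a depends on [7:a]
#10=a depends on [9:a]
sources: [0:a, 5:d]
N(rest) = Σ N(rest − s) over sources s of rest; N(one piece) = 1:
  size 1 → [8]=1  [10]=1
  size 2 → [8,10]=2  [9,10]=1
  size 3 → [7,9,10]=1  [8,9,10]=3
  size 4 → [4,7,9,10]=1  [7,8,9,10]=4
  size 5 → [4,7,8,9,10]=5  [6,7,8,9,10]=4
  size 6 → [4,6,7,8,9,10]=9  [5,6,7,8,9,10]=4
  size 7 → [3,4,6,7,8,9,10]=9  [4,5,6,7,8,9,10]=13
  size 8 → [2,3,4,6,7,8,9,10]=9  [3,4,5,6,7,8,9,10]=22
  size 9 → [1,2,3,4,6,7,8,9,10]=9  [2,3,4,5,6,7,8,9,10]=31
  first=0(a) contributes 40
  first=5(d) contributes 9
|[w]| = 49

49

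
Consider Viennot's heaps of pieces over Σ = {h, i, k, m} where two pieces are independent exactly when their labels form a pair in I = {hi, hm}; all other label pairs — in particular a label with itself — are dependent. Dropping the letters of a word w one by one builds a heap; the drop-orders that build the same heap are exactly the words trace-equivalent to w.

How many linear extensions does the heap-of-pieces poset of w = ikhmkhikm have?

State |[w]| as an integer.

4

#0=i has no predecessor
#1=k depends on [0:i]
#2=h depends on [1:k]
#3=m depends on [1:k]
#4=k depends on [2:h, 3:m]
#5=h depends on [4:k]
#6=i depends on [4:k]
#7=k depends on [5:h, 6:i]
#8=m depends on [7:k]
sources: [0:i]
N(rest) = Σ N(rest − s) over sources s of rest; N(one piece) = 1:
  size 1 → [8]=1
  size 2 → [7,8]=1
  size 3 → [5,7,8]=1  [6,7,8]=1
  size 4 → [5,6,7,8]=2
  size 5 → [4,5,6,7,8]=2
  size 6 → [2,4,5,6,7,8]=2  [3,4,5,6,7,8]=2
  size 7 → [2,3,4,5,6,7,8]=4
  first=0(i) contributes 4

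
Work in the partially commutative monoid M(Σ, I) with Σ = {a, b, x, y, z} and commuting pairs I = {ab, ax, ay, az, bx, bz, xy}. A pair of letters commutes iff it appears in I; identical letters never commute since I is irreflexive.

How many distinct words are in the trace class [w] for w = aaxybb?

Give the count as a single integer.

60

piece 0:a — minimal
piece 1:a rests on {0:a}
piece 2:x — minimal
piece 3:y — minimal
piece 4:b rests on {3:y}
piece 5:b rests on {4:b}
minimal pieces: {0:a, 2:x, 3:y}
ways to finish when only these pieces remain (= sum over removing one remaining piece with nothing left below it):
  1 left: {1}→1  {2}→1  {5}→1
  2 left: {0,1}→1  {1,2}→2  {1,5}→2  {2,5}→2  {4,5}→1
  3 left: {0,1,2}→3  {0,1,5}→3  {1,2,5}→6  {1,4,5}→3  {2,4,5}→3  {3,4,5}→1
  4 left: {0,1,2,5}→12  {0,1,4,5}→6  {1,2,4,5}→12  {1,3,4,5}→4  {2,3,4,5}→4
  placing 0:a first → 20 extensions
  placing 2:x first → 10 extensions
  placing 3:y first → 30 extensions
total linear extensions = 60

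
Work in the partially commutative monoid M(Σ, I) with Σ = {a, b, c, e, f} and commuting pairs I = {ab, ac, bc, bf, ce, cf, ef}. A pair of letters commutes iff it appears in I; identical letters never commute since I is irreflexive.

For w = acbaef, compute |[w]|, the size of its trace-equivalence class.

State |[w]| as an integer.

42

drop 0:a onto floor
drop 1:c onto floor
drop 2:b onto floor
drop 3:a onto {0:a}
drop 4:e onto {2:b, 3:a}
drop 5:f onto {3:a}
ground layer = {0:a, 1:c, 2:b}
drop-orders for the pieces not yet dropped (sum over which currently-grounded one goes next):
  1 to go: {1} 1  {4} 1  {5} 1
  2 to go: {1,4} 2  {1,5} 2  {2,4} 1  {4,5} 2
  3 to go: {1,2,4} 3  {1,4,5} 6  {2,4,5} 3  {3,4,5} 2
  4 to go: {0,3,4,5} 2  {1,2,4,5} 12  {1,3,4,5} 8  {2,3,4,5} 5
  if 0:a drops first: 25 orders
  if 1:c drops first: 7 orders
  if 2:b drops first: 10 orders
heap linearizations: 42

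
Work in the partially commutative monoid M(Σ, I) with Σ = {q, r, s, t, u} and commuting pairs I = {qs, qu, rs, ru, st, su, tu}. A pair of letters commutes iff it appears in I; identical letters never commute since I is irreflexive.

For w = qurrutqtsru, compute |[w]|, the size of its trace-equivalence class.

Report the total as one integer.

piece 0:q — minimal
piece 1:u — minimal
piece 2:r rests on {0:q}
piece 3:r rests on {2:r}
piece 4:u rests on {1:u}
piece 5:t rests on {3:r}
piece 6:q rests on {5:t}
piece 7:t rests on {6:q}
piece 8:s — minimal
piece 9:r rests on {7:t}
piece 10:u rests on {4:u}
minimal pieces: {0:q, 1:u, 8:s}
ways to finish when only these pieces remain (= sum over removing one remaining piece with nothing left below it):
  1 left: {8}→1  {9}→1  {10}→1
  2 left: {4,10}→1  {7,9}→1  {8,9}→2  {8,10}→2  {9,10}→2
  3 left: {1,4,10}→1  {4,8,10}→3  {4,9,10}→3  {6,7,9}→1  {7,8,9}→3  {7,9,10}→3  {8,9,10}→6
  4 left: {1,4,8,10}→4  {1,4,9,10}→4  {4,7,9,10}→6  {4,8,9,10}→12  {5,6,7,9}→1  {6,7,8,9}→4  {6,7,9,10}→4  {7,8,9,10}→12
  5 left: {1,4,7,9,10}→10  {1,4,8,9,10}→20  {3,5,6,7,9}→1  {4,6,7,9,10}→10  {4,7,8,9,10}→30  {5,6,7,8,9}→5  {5,6,7,9,10}→5  {6,7,8,9,10}→20
  6 left: {1,4,6,7,9,10}→20  {1,4,7,8,9,10}→60  {2,3,5,6,7,9}→1  {3,5,6,7,8,9}→6  {3,5,6,7,9,10}→6  {4,5,6,7,9,10}→15  {4,6,7,8,9,10}→60  {5,6,7,8,9,10}→30
  7 left: {0,2,3,5,6,7,9}→1  {1,4,5,6,7,9,10}→35  {1,4,6,7,8,9,10}→140  {2,3,5,6,7,8,9}→7  {2,3,5,6,7,9,10}→7  {3,4,5,6,7,9,10}→21  {3,5,6,7,8,9,10}→42  {4,5,6,7,8,9,10}→105
  8 left: {0,2,3,5,6,7,8,9}→8  {0,2,3,5,6,7,9,10}→8  {1,3,4,5,6,7,9,10}→56  {1,4,5,6,7,8,9,10}→280  {2,3,4,5,6,7,9,10}→28  {2,3,5,6,7,8,9,10}→56  {3,4,5,6,7,8,9,10}→168
  9 left: {0,2,3,4,5,6,7,9,10}→36  {0,2,3,5,6,7,8,9,10}→72  {1,2,3,4,5,6,7,9,10}→84  {1,3,4,5,6,7,8,9,10}→504  {2,3,4,5,6,7,8,9,10}→252
  placing 0:q first → 840 extensions
  placing 1:u first → 360 extensions
  placing 8:s first → 120 extensions
total linear extensions = 1320

1320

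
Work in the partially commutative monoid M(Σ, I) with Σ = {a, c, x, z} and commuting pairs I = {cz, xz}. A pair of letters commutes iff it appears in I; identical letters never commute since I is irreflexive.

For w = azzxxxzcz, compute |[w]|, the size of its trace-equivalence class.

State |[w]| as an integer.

drop 0:a onto floor
drop 1:z onto {0:a}
drop 2:z onto {1:z}
drop 3:x onto {0:a}
drop 4:x onto {3:x}
drop 5:x onto {4:x}
drop 6:z onto {2:z}
drop 7:c onto {5:x}
drop 8:z onto {6:z}
ground layer = {0:a}
drop-orders for the pieces not yet dropped (sum over which currently-grounded one goes next):
  1 to go: {7} 1  {8} 1
  2 to go: {5,7} 1  {6,8} 1  {7,8} 2
  3 to go: {2,6,8} 1  {4,5,7} 1  {5,7,8} 3  {6,7,8} 3
  4 to go: {1,2,6,8} 1  {2,6,7,8} 4  {3,4,5,7} 1  {4,5,7,8} 4  {5,6,7,8} 6
  5 to go: {1,2,6,7,8} 5  {2,5,6,7,8} 10  {3,4,5,7,8} 5  {4,5,6,7,8} 10
  6 to go: {1,2,5,6,7,8} 15  {2,4,5,6,7,8} 20  {3,4,5,6,7,8} 15
  7 to go: {1,2,4,5,6,7,8} 35  {2,3,4,5,6,7,8} 35
  if 0:a drops first: 70 orders

70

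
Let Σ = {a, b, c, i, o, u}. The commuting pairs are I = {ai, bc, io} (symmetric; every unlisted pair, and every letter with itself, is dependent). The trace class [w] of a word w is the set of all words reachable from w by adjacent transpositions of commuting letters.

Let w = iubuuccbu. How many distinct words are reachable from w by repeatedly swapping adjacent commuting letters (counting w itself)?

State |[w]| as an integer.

#0=i has no predecessor
#1=u depends on [0:i]
#2=b depends on [1:u]
#3=u depends on [2:b]
#4=u depends on [3:u]
#5=c depends on [4:u]
#6=c depends on [5:c]
#7=b depends on [4:u]
#8=u depends on [6:c, 7:b]
sources: [0:i]
N(rest) = Σ N(rest − s) over sources s of rest; N(one piece) = 1:
  size 1 → [8]=1
  size 2 → [6,8]=1  [7,8]=1
  size 3 → [5,6,8]=1  [6,7,8]=2
  size 4 → [5,6,7,8]=3
  size 5 → [4,5,6,7,8]=3
  size 6 → [3,4,5,6,7,8]=3
  size 7 → [2,3,4,5,6,7,8]=3
  first=0(i) contributes 3

3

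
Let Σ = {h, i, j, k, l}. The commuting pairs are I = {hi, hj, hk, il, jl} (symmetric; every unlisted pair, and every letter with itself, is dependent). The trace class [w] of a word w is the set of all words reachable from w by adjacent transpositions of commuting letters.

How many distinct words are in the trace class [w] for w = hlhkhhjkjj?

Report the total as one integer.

56

piece 0:h — minimal
piece 1:l rests on {0:h}
piece 2:h rests on {1:l}
piece 3:k rests on {1:l}
piece 4:h rests on {2:h}
piece 5:h rests on {4:h}
piece 6:j rests on {3:k}
piece 7:k rests on {6:j}
piece 8:j rests on {7:k}
piece 9:j rests on {8:j}
minimal pieces: {0:h}
ways to finish when only these pieces remain (= sum over removing one remaining piece with nothing left below it):
  1 left: {5}→1  {9}→1
  2 left: {4,5}→1  {5,9}→2  {8,9}→1
  3 left: {2,4,5}→1  {4,5,9}→3  {5,8,9}→3  {7,8,9}→1
  4 left: {2,4,5,9}→4  {4,5,8,9}→6  {5,7,8,9}→4  {6,7,8,9}→1
  5 left: {2,4,5,8,9}→10  {3,6,7,8,9}→1  {4,5,7,8,9}→10  {5,6,7,8,9}→5
  6 left: {2,4,5,7,8,9}→20  {3,5,6,7,8,9}→6  {4,5,6,7,8,9}→15
  7 left: {2,4,5,6,7,8,9}→35  {3,4,5,6,7,8,9}→21
  8 left: {2,3,4,5,6,7,8,9}→56
  placing 0:h first → 56 extensions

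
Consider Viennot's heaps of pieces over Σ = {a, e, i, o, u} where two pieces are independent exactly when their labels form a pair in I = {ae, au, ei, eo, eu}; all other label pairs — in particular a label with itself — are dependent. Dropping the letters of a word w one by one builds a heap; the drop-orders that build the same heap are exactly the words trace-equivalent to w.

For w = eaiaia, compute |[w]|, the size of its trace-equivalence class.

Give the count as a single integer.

6

#0=e has no predecessor
#1=a has no predecessor
#2=i depends on [1:a]
#3=a depends on [2:i]
#4=i depends on [3:a]
#5=a depends on [4:i]
sources: [0:e, 1:a]
N(rest) = Σ N(rest − s) over sources s of rest; N(one piece) = 1:
  size 1 → [0]=1  [5]=1
  size 2 → [0,5]=2  [4,5]=1
  size 3 → [0,4,5]=3  [3,4,5]=1
  size 4 → [0,3,4,5]=4  [2,3,4,5]=1
  first=0(e) contributes 1
  first=1(a) contributes 5
|[w]| = 6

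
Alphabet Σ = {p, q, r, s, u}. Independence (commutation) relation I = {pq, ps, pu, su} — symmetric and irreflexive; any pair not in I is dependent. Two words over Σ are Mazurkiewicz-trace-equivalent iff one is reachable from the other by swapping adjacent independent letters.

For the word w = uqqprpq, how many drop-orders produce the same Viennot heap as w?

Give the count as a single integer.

8

#0=u has no predecessor
#1=q depends on [0:u]
#2=q depends on [1:q]
#3=p has no predecessor
#4=r depends on [2:q, 3:p]
#5=p depends on [4:r]
#6=q depends on [4:r]
sources: [0:u, 3:p]
N(rest) = Σ N(rest − s) over sources s of rest; N(one piece) = 1:
  size 1 → [5]=1  [6]=1
  size 2 → [5,6]=2
  size 3 → [4,5,6]=2
  size 4 → [2,4,5,6]=2  [3,4,5,6]=2
  size 5 → [1,2,4,5,6]=2  [2,3,4,5,6]=4
  first=0(u) contributes 6
  first=3(p) contributes 2
|[w]| = 8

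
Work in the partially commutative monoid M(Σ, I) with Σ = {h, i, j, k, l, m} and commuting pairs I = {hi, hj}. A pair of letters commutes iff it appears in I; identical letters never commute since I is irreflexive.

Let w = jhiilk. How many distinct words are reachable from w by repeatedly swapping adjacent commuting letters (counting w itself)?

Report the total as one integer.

drop 0:j onto floor
drop 1:h onto floor
drop 2:i onto {0:j}
drop 3:i onto {2:i}
drop 4:l onto {1:h, 3:i}
drop 5:k onto {4:l}
ground layer = {0:j, 1:h}
drop-orders for the pieces not yet dropped (sum over which currently-grounded one goes next):
  1 to go: {5} 1
  2 to go: {4,5} 1
  3 to go: {1,4,5} 1  {3,4,5} 1
  4 to go: {1,3,4,5} 2  {2,3,4,5} 1
  if 0:j drops first: 3 orders
  if 1:h drops first: 1 orders
heap linearizations: 4

4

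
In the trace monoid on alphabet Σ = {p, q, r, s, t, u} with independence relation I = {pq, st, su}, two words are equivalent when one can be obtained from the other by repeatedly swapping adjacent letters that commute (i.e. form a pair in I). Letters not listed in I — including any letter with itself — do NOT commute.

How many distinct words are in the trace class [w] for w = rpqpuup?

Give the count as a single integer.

0(r) covers ∅
1(p) covers 0:r
2(q) covers 0:r
3(p) covers 1:p
4(u) covers 2:q, 3:p
5(u) covers 4:u
6(p) covers 5:u
floor of heap: 0:r
completions by unplaced set U, small U first (add the entries for U minus each lowest piece of U):
  |U|=1: {6}:1
  |U|=2: {5,6}:1
  |U|=3: {4,5,6}:1
  |U|=4: {2,4,5,6}:1  {3,4,5,6}:1
  |U|=5: {1,3,4,5,6}:1  {2,3,4,5,6}:2
  start at 0(r): 3

3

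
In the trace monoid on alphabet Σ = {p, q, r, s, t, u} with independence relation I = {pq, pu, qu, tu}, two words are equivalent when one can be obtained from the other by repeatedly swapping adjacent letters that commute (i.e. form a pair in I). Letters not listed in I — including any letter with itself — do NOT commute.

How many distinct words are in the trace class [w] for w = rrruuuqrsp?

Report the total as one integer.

4

0(r) covers ∅
1(r) covers 0:r
2(r) covers 1:r
3(u) covers 2:r
4(u) covers 3:u
5(u) covers 4:u
6(q) covers 2:r
7(r) covers 5:u, 6:q
8(s) covers 7:r
9(p) covers 8:s
floor of heap: 0:r
completions by unplaced set U, small U first (add the entries for U minus each lowest piece of U):
  |U|=1: {9}:1
  |U|=2: {8,9}:1
  |U|=3: {7,8,9}:1
  |U|=4: {5,7,8,9}:1  {6,7,8,9}:1
  |U|=5: {4,5,7,8,9}:1  {5,6,7,8,9}:2
  |U|=6: {3,4,5,7,8,9}:1  {4,5,6,7,8,9}:3
  |U|=7: {3,4,5,6,7,8,9}:4
  |U|=8: {2,3,4,5,6,7,8,9}:4
  start at 0(r): 4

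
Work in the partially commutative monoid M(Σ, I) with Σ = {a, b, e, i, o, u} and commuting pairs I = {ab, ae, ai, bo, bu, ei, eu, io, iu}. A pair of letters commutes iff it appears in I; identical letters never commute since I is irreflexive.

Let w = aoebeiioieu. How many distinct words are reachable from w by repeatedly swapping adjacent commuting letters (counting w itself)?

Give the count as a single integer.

70

0(a) covers ∅
1(o) covers 0:a
2(e) covers 1:o
3(b) covers 2:e
4(e) covers 3:b
5(i) covers 3:b
6(i) covers 5:i
7(o) covers 4:e
8(i) covers 6:i
9(e) covers 7:o
10(u) covers 7:o
floor of heap: 0:a
completions by unplaced set U, small U first (add the entries for U minus each lowest piece of U):
  |U|=1: {8}:1  {9}:1  {10}:1
  |U|=2: {6,8}:1  {8,9}:2  {8,10}:2  {9,10}:2
  |U|=3: {5,6,8}:1  {6,8,9}:3  {6,8,10}:3  {7,9,10}:2  {8,9,10}:6
  |U|=4: {4,7,9,10}:2  {5,6,8,9}:4  {5,6,8,10}:4  {6,8,9,10}:12  {7,8,9,10}:8
  |U|=5: {4,7,8,9,10}:10  {5,6,8,9,10}:20  {6,7,8,9,10}:20
  |U|=6: {4,6,7,8,9,10}:30  {5,6,7,8,9,10}:40
  |U|=7: {4,5,6,7,8,9,10}:70
  |U|=8: {3,4,5,6,7,8,9,10}:70
  |U|=9: {2,3,4,5,6,7,8,9,10}:70
  start at 0(a): 70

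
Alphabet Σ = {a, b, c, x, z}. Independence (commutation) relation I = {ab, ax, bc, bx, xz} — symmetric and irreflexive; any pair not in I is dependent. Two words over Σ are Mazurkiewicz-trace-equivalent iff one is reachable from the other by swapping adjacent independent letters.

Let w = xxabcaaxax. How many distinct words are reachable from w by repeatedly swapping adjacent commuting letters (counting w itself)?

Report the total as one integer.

300

drop 0:x onto floor
drop 1:x onto {0:x}
drop 2:a onto floor
drop 3:b onto floor
drop 4:c onto {1:x, 2:a}
drop 5:a onto {4:c}
drop 6:a onto {5:a}
drop 7:x onto {4:c}
drop 8:a onto {6:a}
drop 9:x onto {7:x}
ground layer = {0:x, 2:a, 3:b}
drop-orders for the pieces not yet dropped (sum over which currently-grounded one goes next):
  1 to go: {3} 1  {8} 1  {9} 1
  2 to go: {3,8} 2  {3,9} 2  {6,8} 1  {7,9} 1  {8,9} 2
  3 to go: {3,6,8} 3  {3,7,9} 3  {3,8,9} 6  {5,6,8} 1  {6,8,9} 3  {7,8,9} 3
  4 to go: {3,5,6,8} 4  {3,6,8,9} 12  {3,7,8,9} 12  {5,6,8,9} 4  {6,7,8,9} 6
  5 to go: {3,5,6,8,9} 20  {3,6,7,8,9} 30  {5,6,7,8,9} 10
  6 to go: {3,5,6,7,8,9} 60  {4,5,6,7,8,9} 10
  7 to go: {1,4,5,6,7,8,9} 10  {2,4,5,6,7,8,9} 10  {3,4,5,6,7,8,9} 70
  8 to go: {0,1,4,5,6,7,8,9} 10  {1,2,4,5,6,7,8,9} 20  {1,3,4,5,6,7,8,9} 80  {2,3,4,5,6,7,8,9} 80
  if 0:x drops first: 180 orders
  if 2:a drops first: 90 orders
  if 3:b drops first: 30 orders
heap linearizations: 300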